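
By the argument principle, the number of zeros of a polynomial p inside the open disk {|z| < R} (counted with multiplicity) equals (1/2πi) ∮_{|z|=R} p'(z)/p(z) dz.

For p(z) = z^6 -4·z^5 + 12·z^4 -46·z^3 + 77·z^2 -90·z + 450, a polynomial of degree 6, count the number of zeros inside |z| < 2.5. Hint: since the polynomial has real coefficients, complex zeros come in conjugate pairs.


The zeros of p are: (-1 + 2i), (-1 - 2i), (3 + 1i), (3 - 1i), (0 + 3i), (0 - 3i).
Their magnitudes are: 2.236, 2.236, 3.162, 3.162, 3, 3.
Zeros with |z| < R = 2.5: (-1 + 2i), (-1 - 2i).
Count = 2.
By the argument principle, (1/2πi) ∮_{|z|=R} p'(z)/p(z) dz equals exactly this count.

Number of zeros inside |z| < 2.5: 2.


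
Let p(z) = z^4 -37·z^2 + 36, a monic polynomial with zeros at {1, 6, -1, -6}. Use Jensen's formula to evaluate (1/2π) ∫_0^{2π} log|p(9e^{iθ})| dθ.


Zeros: -6, -1, 1, 6; r = 9.
Inside |z| < r: -6, -1, 1, 6. Outside (|z| ≥ r): ∅.
p(0) = 36, so log|p(0)| = log(36) = 3.5835.
Apply Jensen: I(r) = log|p(0)| + Σ_k log(r/|z_k|), summed over zeros inside |z| < r.
  log(r/|z_k|) for z_k = 1: log(9/1) = 2.1972
  log(r/|z_k|) for z_k = 6: log(9/6) = 0.4055
  log(r/|z_k|) for z_k = -1: log(9/1) = 2.1972
  log(r/|z_k|) for z_k = -6: log(9/6) = 0.4055
Sum over inside zeros: 5.2054.
I(r) = log|p(0)| + (inside sum) = 3.5835 + 5.2054 = 8.7889.
Closed form (all zeros inside, monic): I(r) = n·log(r) = 4·log(9) = 8.7889. ✓

I(r) ≈ 8.7889.


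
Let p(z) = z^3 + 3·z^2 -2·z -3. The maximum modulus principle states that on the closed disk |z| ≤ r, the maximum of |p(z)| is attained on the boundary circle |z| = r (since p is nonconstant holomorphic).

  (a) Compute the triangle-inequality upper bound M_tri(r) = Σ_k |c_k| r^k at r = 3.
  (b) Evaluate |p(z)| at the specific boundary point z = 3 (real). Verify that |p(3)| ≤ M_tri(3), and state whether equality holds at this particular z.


Coefficients: c_0 = -3, c_1 = -2, c_2 = 3, c_3 = 1. Radius r = 3.
Part (a). Triangle bound: M_tri(r) = Σ_k |c_k| r^k
  = |-3|·3^0 + |-2|·3^1 + |3|·3^2 + |1|·3^3
  = 3 + 6 + 27 + 27 = 63.
This bounds M(r) := max_{|z|=r} |p(z)| from above; equality holds iff all terms c_k z^k can be made to align in phase at a single z on |z|=r.
Part (b). At z = 3 (real, on the circle |z| = r):
  p(3) = (-3)·3^0 + (-2)·3^1 + (3)·3^2 + (1)·3^3 = 45.
  |p(3)| = 45.
Check: |p(3)| = 45 ≤ 63 = M_tri(3). ✓ Equality does not hold at z = 3 (the coefficients have mixed signs, so the terms do not all align in phase there).

M_tri(3) = 63; |p(3)| = 45; equality at z=3: no.


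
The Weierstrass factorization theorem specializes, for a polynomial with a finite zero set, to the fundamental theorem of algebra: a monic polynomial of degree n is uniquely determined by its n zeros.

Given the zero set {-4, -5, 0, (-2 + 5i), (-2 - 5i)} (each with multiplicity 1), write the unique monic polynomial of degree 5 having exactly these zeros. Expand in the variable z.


The polynomial is p(z) = ∏_{α ∈ S} (z − α), where S = {-4, -5, 0, (-2 + 5i), (-2 - 5i)}.
Expanding the product yields: p(z) = z^5 + 13·z^4 + 85·z^3 + 341·z^2 + 580·z.
Note conjugate pairs combine to real quadratics: (z − (-2+5i))(z − (-2−5i)) = z² + 4z + 29.
The resulting polynomial has degree 5 and real coefficients as required.

p(z) = z^5 + 13·z^4 + 85·z^3 + 341·z^2 + 580·z.


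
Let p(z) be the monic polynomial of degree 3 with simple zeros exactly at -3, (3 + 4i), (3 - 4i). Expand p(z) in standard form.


The polynomial is p(z) = ∏_{α ∈ S} (z − α), where S = {-3, (3 + 4i), (3 - 4i)}.
Expanding the product yields: p(z) = z^3 -3·z^2 + 7·z + 75.
Note conjugate pairs combine to real quadratics: (z − (3+4i))(z − (3−4i)) = z² − 6z + 25.
The resulting polynomial has degree 3 and real coefficients as required.

p(z) = z^3 -3·z^2 + 7·z + 75.


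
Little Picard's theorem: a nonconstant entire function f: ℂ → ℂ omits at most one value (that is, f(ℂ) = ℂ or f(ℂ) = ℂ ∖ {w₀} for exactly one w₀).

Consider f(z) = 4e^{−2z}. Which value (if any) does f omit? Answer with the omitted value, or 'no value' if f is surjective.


Little Picard bounds the complement of f(ℂ) to at most one point.
e^{−2z} is never zero on ℂ, so 4·e^{−2z} takes every value in ℂ ∖ {0}. Adding 0 shifts the range to ℂ ∖ {0}. Thus f omits exactly the value 0.

Omitted value: 0.


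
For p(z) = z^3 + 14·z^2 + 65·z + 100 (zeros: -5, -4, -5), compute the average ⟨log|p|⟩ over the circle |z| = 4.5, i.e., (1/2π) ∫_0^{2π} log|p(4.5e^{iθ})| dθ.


Zeros: -5, -5, -4; r = 4.5.
Inside |z| < r: -4. Outside (|z| ≥ r): -5, -5.
p(0) = 100, so log|p(0)| = log(100) = 4.6052.
Apply Jensen: I(r) = log|p(0)| + Σ_k log(r/|z_k|), summed over zeros inside |z| < r.
  log(r/|z_k|) for z_k = -4: log(4.5/4) = 0.1178
  Outside zeros (-5, -5) contribute nothing to the Jensen sum.
Sum over inside zeros: 0.1178.
I(r) = log|p(0)| + (inside sum) = 4.6052 + 0.1178 = 4.7230.
Note: since some zeros are outside |z| ≤ r, the simplified n·log(r) form does NOT apply — only the inside zeros contribute.

I(r) ≈ 4.7230.


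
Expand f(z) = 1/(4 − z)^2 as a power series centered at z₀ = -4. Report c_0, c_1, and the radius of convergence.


Let w = z − z₀, so z = z₀ + w.
Then 4 − z = 4 − (z₀ + w) = (4 − z₀) − w = 8 − w.
f(z) = 1/(8 − w)^2 = (1/(8)^2) · (1 − w/(8))^{−2}.
By the binomial series (1−u)^{−2} = Σ_{n≥0} C(n+1, 1) u^n for |u|<1, with u = w/(8):
  c_n = C(n+1, 1) / (8)^(n+2).
  c_0 = 1/(8)^2 = 1/64.
  c_1 = 2/(8)^3 = 1/256.
The series is valid for |w/d| < 1, i.e. |z − z₀| < |d|.
Radius of convergence: R = |4 − z₀| = |8| = 8 (distance from z₀ to the singularity z = 4).

c_0 = 1/64, c_1 = 1/256; R = 8.


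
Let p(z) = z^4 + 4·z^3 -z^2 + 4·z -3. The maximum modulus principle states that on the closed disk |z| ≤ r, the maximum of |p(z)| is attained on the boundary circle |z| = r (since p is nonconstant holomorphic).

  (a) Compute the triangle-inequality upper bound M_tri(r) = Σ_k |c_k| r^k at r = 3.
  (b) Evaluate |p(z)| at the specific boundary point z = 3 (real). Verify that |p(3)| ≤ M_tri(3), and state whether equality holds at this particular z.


Coefficients: c_0 = -3, c_1 = 4, c_2 = -1, c_3 = 4, c_4 = 1. Radius r = 3.
Part (a). Triangle bound: M_tri(r) = Σ_k |c_k| r^k
  = |-3|·3^0 + |4|·3^1 + |-1|·3^2 + |4|·3^3 + |1|·3^4
  = 3 + 12 + 9 + 108 + 81 = 213.
This bounds M(r) := max_{|z|=r} |p(z)| from above; equality holds iff all terms c_k z^k can be made to align in phase at a single z on |z|=r.
Part (b). At z = 3 (real, on the circle |z| = r):
  p(3) = (-3)·3^0 + (4)·3^1 + (-1)·3^2 + (4)·3^3 + (1)·3^4 = 189.
  |p(3)| = 189.
Check: |p(3)| = 189 ≤ 213 = M_tri(3). ✓ Equality does not hold at z = 3 (the coefficients have mixed signs, so the terms do not all align in phase there).

M_tri(3) = 213; |p(3)| = 189; equality at z=3: no.


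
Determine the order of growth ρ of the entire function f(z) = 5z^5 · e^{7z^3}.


M(r) = max_{|z|=r} |5|·|z|^5·|e^{7z^3}| = 5·r^5 · e^{7r^3} (the factors attain their maxima compatibly on |z|=r). Then log M(r) = log 5 + 5·log r + 7r^3, dominated by the last term, so log log M(r) ~ 3·log r. The polynomial factor 5z^5 contributes only a log r term and does not affect the order. ρ = 3.
Therefore ρ = 3.

Order ρ = 3.


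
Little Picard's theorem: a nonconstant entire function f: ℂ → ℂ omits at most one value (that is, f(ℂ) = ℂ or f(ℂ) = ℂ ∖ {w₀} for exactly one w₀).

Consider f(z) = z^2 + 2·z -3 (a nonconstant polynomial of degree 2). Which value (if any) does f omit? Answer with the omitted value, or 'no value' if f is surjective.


Little Picard bounds the complement of f(ℂ) to at most one point.
For every w ∈ ℂ, the equation p(z) − w = 0 is a nonconstant polynomial in z and hence has at least one root by the fundamental theorem of algebra. So p is surjective onto ℂ, omitting no value.

Omitted value: no value.


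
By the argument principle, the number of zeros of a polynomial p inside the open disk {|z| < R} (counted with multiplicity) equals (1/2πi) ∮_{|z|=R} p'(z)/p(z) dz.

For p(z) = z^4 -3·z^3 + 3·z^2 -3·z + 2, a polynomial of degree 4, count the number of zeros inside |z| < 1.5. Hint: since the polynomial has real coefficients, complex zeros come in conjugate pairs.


The zeros of p are: 1, (0 + 1i), (0 - 1i), 2.
Their magnitudes are: 1, 1, 1, 2.
Zeros with |z| < R = 1.5: 1, (0 + 1i), (0 - 1i).
Count = 3.
By the argument principle, (1/2πi) ∮_{|z|=R} p'(z)/p(z) dz equals exactly this count.

Number of zeros inside |z| < 1.5: 3.


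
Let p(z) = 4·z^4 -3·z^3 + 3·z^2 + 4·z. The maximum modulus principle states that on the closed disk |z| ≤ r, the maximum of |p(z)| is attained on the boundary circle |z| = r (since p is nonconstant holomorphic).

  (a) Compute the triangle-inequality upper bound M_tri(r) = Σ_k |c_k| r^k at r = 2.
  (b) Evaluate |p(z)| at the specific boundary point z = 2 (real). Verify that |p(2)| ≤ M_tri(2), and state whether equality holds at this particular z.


Coefficients: c_0 = 0, c_1 = 4, c_2 = 3, c_3 = -3, c_4 = 4. Radius r = 2.
Part (a). Triangle bound: M_tri(r) = Σ_k |c_k| r^k
  = |0|·2^0 + |4|·2^1 + |3|·2^2 + |-3|·2^3 + |4|·2^4
  = 0 + 8 + 12 + 24 + 64 = 108.
This bounds M(r) := max_{|z|=r} |p(z)| from above; equality holds iff all terms c_k z^k can be made to align in phase at a single z on |z|=r.
Part (b). At z = 2 (real, on the circle |z| = r):
  p(2) = (0)·2^0 + (4)·2^1 + (3)·2^2 + (-3)·2^3 + (4)·2^4 = 60.
  |p(2)| = 60.
Check: |p(2)| = 60 ≤ 108 = M_tri(2). ✓ Equality does not hold at z = 2 (the coefficients have mixed signs, so the terms do not all align in phase there).

M_tri(2) = 108; |p(2)| = 60; equality at z=2: no.


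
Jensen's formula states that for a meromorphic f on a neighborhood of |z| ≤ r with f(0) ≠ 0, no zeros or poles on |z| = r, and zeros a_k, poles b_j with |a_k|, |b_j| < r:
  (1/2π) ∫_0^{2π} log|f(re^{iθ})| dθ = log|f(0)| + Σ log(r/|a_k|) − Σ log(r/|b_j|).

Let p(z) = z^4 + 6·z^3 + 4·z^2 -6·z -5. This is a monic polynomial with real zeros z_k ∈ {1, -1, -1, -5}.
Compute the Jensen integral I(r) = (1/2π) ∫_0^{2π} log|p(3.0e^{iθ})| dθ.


Zeros: -5, -1, -1, 1; r = 3.0.
Inside |z| < r: -1, -1, 1. Outside (|z| ≥ r): -5.
p(0) = -5, so log|p(0)| = log(5) = 1.6094.
Apply Jensen: I(r) = log|p(0)| + Σ_k log(r/|z_k|), summed over zeros inside |z| < r.
  log(r/|z_k|) for z_k = 1: log(3.0/1) = 1.0986
  log(r/|z_k|) for z_k = -1: log(3.0/1) = 1.0986
  log(r/|z_k|) for z_k = -1: log(3.0/1) = 1.0986
  Outside zeros (-5) contribute nothing to the Jensen sum.
Sum over inside zeros: 3.2958.
I(r) = log|p(0)| + (inside sum) = 1.6094 + 3.2958 = 4.9053.
Note: since some zeros are outside |z| ≤ r, the simplified n·log(r) form does NOT apply — only the inside zeros contribute.

I(r) ≈ 4.9053.


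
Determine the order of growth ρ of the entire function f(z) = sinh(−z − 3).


sinh(w) is a linear combination of e^{iw} and e^{−iw} (or e^w, e^{−w} in the hyperbolic case), so |sinh(w)| ≤ e^{|w|}. With w = −z − 3, |w| ≤ 1|z| + 3 = 1r + 3 on |z| = r, giving M(r) ≤ e^{1r + 3}, so ρ ≤ 1. On a suitable ray (z = it for sin/cos; z = t for sinh/cosh, t real → ∞), |sinh(−z − 3)| grows like e^{1|t|}/2, so ρ ≥ 1. Hence ρ = 1.
Therefore ρ = 1.

Order ρ = 1.


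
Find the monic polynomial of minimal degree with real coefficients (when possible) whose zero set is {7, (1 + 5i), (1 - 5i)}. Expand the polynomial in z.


The polynomial is p(z) = ∏_{α ∈ S} (z − α), where S = {7, (1 + 5i), (1 - 5i)}.
Expanding the product yields: p(z) = z^3 -9·z^2 + 40·z -182.
Note conjugate pairs combine to real quadratics: (z − (1+5i))(z − (1−5i)) = z² − 2z + 26.
The resulting polynomial has degree 3 and real coefficients as required.

p(z) = z^3 -9·z^2 + 40·z -182.


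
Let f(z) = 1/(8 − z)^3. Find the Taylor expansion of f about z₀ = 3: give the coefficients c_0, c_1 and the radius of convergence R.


Let w = z − z₀, so z = z₀ + w.
Then 8 − z = 8 − (z₀ + w) = (8 − z₀) − w = 5 − w.
f(z) = 1/(5 − w)^3 = (1/(5)^3) · (1 − w/(5))^{−3}.
By the binomial series (1−u)^{−3} = Σ_{n≥0} C(n+2, 2) u^n for |u|<1, with u = w/(5):
  c_n = C(n+2, 2) / (5)^(n+3).
  c_0 = 1/(5)^3 = 1/125.
  c_1 = 3/(5)^4 = 3/625.
The series is valid for |w/d| < 1, i.e. |z − z₀| < |d|.
Radius of convergence: R = |8 − z₀| = |5| = 5 (distance from z₀ to the singularity z = 8).

c_0 = 1/125, c_1 = 3/625; R = 5.


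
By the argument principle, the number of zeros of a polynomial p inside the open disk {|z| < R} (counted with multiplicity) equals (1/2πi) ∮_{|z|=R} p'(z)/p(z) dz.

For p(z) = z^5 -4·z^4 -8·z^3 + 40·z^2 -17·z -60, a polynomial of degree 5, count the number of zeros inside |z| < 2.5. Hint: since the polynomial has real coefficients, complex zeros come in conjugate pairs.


The zeros of p are: -3, (2 + 1i), (2 - 1i), 4, -1.
Their magnitudes are: 3, 2.236, 2.236, 4, 1.
Zeros with |z| < R = 2.5: (2 + 1i), (2 - 1i), -1.
Count = 3.
By the argument principle, (1/2πi) ∮_{|z|=R} p'(z)/p(z) dz equals exactly this count.

Number of zeros inside |z| < 2.5: 3.


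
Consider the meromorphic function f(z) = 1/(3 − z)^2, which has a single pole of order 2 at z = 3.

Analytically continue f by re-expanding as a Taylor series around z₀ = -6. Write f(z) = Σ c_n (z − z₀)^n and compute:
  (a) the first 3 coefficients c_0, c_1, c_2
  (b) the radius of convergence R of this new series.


Let w = z − z₀, so z = z₀ + w.
Then 3 − z = 3 − (z₀ + w) = (3 − z₀) − w = 9 − w.
f(z) = 1/(9 − w)^2 = (1/(9)^2) · (1 − w/(9))^{−2}.
By the binomial series (1−u)^{−2} = Σ_{n≥0} C(n+1, 1) u^n for |u|<1, with u = w/(9):
  c_n = C(n+1, 1) / (9)^(n+2).
  c_0 = 1/(9)^2 = 1/81.
  c_1 = 2/(9)^3 = 2/729.
  c_2 = 3/(9)^4 = 1/2187.
The series is valid for |w/d| < 1, i.e. |z − z₀| < |d|.
Radius of convergence: R = |3 − z₀| = |9| = 9 (distance from z₀ to the singularity z = 3).

c_0 = 1/81, c_1 = 2/729, c_2 = 1/2187; R = 9.


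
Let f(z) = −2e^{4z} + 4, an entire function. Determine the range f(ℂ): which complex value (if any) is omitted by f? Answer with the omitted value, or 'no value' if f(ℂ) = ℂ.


Little Picard bounds the complement of f(ℂ) to at most one point.
e^{4z} is never zero on ℂ, so -2·e^{4z} takes every value in ℂ ∖ {0}. Adding 4 shifts the range to ℂ ∖ {4}. Thus f omits exactly the value 4.

Omitted value: 4.


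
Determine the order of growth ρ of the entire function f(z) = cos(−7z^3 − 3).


Write cos(w) = (e^{iw} ± e^{−iw})/(2 or 2i), so |cos(w)| ≤ e^{|w|}. With w = −7z^3 − 3, |w| ≤ 7r^3 + 3 on |z|=r, giving M(r) ≤ e^{7r^3 + 3} and ρ ≤ 3. For the lower bound, choose z on |z|=r with -7z^3 purely imaginary of modulus 7r^3; then |cos(−7z^3 − 3)| grows like e^{7r^3}/2, so ρ ≥ 3. Hence ρ = 3.
Therefore ρ = 3.

Order ρ = 3.


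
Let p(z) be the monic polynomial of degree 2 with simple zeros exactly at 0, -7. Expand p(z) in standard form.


The polynomial is p(z) = ∏_{α ∈ S} (z − α), where S = {0, -7}.
Expanding the product yields: p(z) = z^2 + 7·z.
The resulting polynomial has degree 2 and real coefficients as required.

p(z) = z^2 + 7·z.


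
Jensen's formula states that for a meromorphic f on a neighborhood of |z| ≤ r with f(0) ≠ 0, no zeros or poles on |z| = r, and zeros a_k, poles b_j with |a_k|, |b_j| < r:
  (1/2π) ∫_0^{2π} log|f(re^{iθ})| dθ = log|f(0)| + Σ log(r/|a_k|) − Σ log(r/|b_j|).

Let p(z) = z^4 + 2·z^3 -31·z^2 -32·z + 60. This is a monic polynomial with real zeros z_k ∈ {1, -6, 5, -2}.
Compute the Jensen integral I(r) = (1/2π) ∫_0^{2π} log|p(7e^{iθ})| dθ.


Zeros: -6, -2, 1, 5; r = 7.
Inside |z| < r: -6, -2, 1, 5. Outside (|z| ≥ r): ∅.
p(0) = 60, so log|p(0)| = log(60) = 4.0943.
Apply Jensen: I(r) = log|p(0)| + Σ_k log(r/|z_k|), summed over zeros inside |z| < r.
  log(r/|z_k|) for z_k = 1: log(7/1) = 1.9459
  log(r/|z_k|) for z_k = -6: log(7/6) = 0.1542
  log(r/|z_k|) for z_k = 5: log(7/5) = 0.3365
  log(r/|z_k|) for z_k = -2: log(7/2) = 1.2528
Sum over inside zeros: 3.6893.
I(r) = log|p(0)| + (inside sum) = 4.0943 + 3.6893 = 7.7836.
Closed form (all zeros inside, monic): I(r) = n·log(r) = 4·log(7) = 7.7836. ✓

I(r) ≈ 7.7836.


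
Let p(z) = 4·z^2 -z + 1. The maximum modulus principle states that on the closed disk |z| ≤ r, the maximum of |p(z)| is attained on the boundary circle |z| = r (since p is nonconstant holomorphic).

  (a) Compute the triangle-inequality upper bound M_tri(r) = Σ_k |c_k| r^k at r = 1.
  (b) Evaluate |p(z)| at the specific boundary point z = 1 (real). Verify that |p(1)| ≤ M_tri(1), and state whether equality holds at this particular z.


Coefficients: c_0 = 1, c_1 = -1, c_2 = 4. Radius r = 1.
Part (a). Triangle bound: M_tri(r) = Σ_k |c_k| r^k
  = |1|·1^0 + |-1|·1^1 + |4|·1^2
  = 1 + 1 + 4 = 6.
This bounds M(r) := max_{|z|=r} |p(z)| from above; equality holds iff all terms c_k z^k can be made to align in phase at a single z on |z|=r.
Part (b). At z = 1 (real, on the circle |z| = r):
  p(1) = (1)·1^0 + (-1)·1^1 + (4)·1^2 = 4.
  |p(1)| = 4.
Check: |p(1)| = 4 ≤ 6 = M_tri(1). ✓ Equality does not hold at z = 1 (the coefficients have mixed signs, so the terms do not all align in phase there).

M_tri(1) = 6; |p(1)| = 4; equality at z=1: no.


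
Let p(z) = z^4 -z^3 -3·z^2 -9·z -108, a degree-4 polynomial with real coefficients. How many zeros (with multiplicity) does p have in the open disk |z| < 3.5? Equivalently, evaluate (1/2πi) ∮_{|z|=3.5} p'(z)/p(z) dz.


The zeros of p are: (0 + 3i), (0 - 3i), -3, 4.
Their magnitudes are: 3, 3, 3, 4.
Zeros with |z| < R = 3.5: (0 + 3i), (0 - 3i), -3.
Count = 3.
By the argument principle, (1/2πi) ∮_{|z|=R} p'(z)/p(z) dz equals exactly this count.

Number of zeros inside |z| < 3.5: 3.


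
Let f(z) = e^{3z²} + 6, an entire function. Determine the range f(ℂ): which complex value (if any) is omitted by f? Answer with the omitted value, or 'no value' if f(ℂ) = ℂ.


Little Picard bounds the complement of f(ℂ) to at most one point.
The exponent g(z) = 3z² is a nonconstant polynomial, hence surjective onto ℂ. So e^{g(z)} takes every value in {e^w : w ∈ ℂ} = ℂ ∖ {0}. Adding 6 shifts the range to ℂ ∖ {6}. f omits exactly 6.

Omitted value: 6.


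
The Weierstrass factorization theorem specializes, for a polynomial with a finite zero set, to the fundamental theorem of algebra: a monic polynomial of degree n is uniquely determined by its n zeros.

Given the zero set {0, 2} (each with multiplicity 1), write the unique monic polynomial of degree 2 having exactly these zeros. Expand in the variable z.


The polynomial is p(z) = ∏_{α ∈ S} (z − α), where S = {0, 2}.
Expanding the product yields: p(z) = z^2 -2·z.
The resulting polynomial has degree 2 and real coefficients as required.

p(z) = z^2 -2·z.


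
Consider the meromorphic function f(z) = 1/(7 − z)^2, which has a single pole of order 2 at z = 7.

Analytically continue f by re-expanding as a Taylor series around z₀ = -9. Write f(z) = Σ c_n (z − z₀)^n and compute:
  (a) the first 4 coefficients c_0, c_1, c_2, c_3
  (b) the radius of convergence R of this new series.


Let w = z − z₀, so z = z₀ + w.
Then 7 − z = 7 − (z₀ + w) = (7 − z₀) − w = 16 − w.
f(z) = 1/(16 − w)^2 = (1/(16)^2) · (1 − w/(16))^{−2}.
By the binomial series (1−u)^{−2} = Σ_{n≥0} C(n+1, 1) u^n for |u|<1, with u = w/(16):
  c_n = C(n+1, 1) / (16)^(n+2).
  c_0 = 1/(16)^2 = 1/256.
  c_1 = 2/(16)^3 = 1/2048.
  c_2 = 3/(16)^4 = 3/65536.
  c_3 = 4/(16)^5 = 1/262144.
The series is valid for |w/d| < 1, i.e. |z − z₀| < |d|.
Radius of convergence: R = |7 − z₀| = |16| = 16 (distance from z₀ to the singularity z = 7).

c_0 = 1/256, c_1 = 1/2048, c_2 = 3/65536, c_3 = 1/262144; R = 16.


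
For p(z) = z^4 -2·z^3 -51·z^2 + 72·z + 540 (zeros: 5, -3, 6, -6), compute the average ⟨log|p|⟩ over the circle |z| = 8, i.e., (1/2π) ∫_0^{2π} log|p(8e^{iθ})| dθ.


Zeros: -6, -3, 5, 6; r = 8.
Inside |z| < r: -6, -3, 5, 6. Outside (|z| ≥ r): ∅.
p(0) = 540, so log|p(0)| = log(540) = 6.2916.
Apply Jensen: I(r) = log|p(0)| + Σ_k log(r/|z_k|), summed over zeros inside |z| < r.
  log(r/|z_k|) for z_k = 5: log(8/5) = 0.4700
  log(r/|z_k|) for z_k = -3: log(8/3) = 0.9808
  log(r/|z_k|) for z_k = 6: log(8/6) = 0.2877
  log(r/|z_k|) for z_k = -6: log(8/6) = 0.2877
Sum over inside zeros: 2.0262.
I(r) = log|p(0)| + (inside sum) = 6.2916 + 2.0262 = 8.3178.
Closed form (all zeros inside, monic): I(r) = n·log(r) = 4·log(8) = 8.3178. ✓

I(r) ≈ 8.3178.


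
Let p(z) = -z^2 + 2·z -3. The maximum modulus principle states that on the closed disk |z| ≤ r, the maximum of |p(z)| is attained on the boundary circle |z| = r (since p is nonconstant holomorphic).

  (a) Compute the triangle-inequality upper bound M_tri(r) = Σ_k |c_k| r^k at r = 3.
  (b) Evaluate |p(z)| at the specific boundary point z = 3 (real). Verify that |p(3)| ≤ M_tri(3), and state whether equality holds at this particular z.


Coefficients: c_0 = -3, c_1 = 2, c_2 = -1. Radius r = 3.
Part (a). Triangle bound: M_tri(r) = Σ_k |c_k| r^k
  = |-3|·3^0 + |2|·3^1 + |-1|·3^2
  = 3 + 6 + 9 = 18.
This bounds M(r) := max_{|z|=r} |p(z)| from above; equality holds iff all terms c_k z^k can be made to align in phase at a single z on |z|=r.
Part (b). At z = 3 (real, on the circle |z| = r):
  p(3) = (-3)·3^0 + (2)·3^1 + (-1)·3^2 = -6.
  |p(3)| = 6.
Check: |p(3)| = 6 ≤ 18 = M_tri(3). ✓ Equality does not hold at z = 3 (the coefficients have mixed signs, so the terms do not all align in phase there).

M_tri(3) = 18; |p(3)| = 6; equality at z=3: no.


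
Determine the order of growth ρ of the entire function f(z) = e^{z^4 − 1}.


|e^{z^4 − 1}| = e^{Re(1·z^4) + -1} ≤ e^{1|z|^4 + -1} = e^{1r^4 + -1} on |z| = r, so ρ ≤ 4. Choosing z on |z|=r so that 1·z^4 is real positive (always possible by picking arg z appropriately) gives |f(z)| = e^{1r^4 + -1}, matching the bound. The additive constant -1 does not affect log log M(r) ~ 4·log r. Hence ρ = 4.
Therefore ρ = 4.

Order ρ = 4.


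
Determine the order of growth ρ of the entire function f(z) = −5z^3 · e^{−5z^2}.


M(r) = max_{|z|=r} |-5|·|z|^3·|e^{−5z^2}| = 5·r^3 · e^{5r^2} (the factors attain their maxima compatibly on |z|=r). Then log M(r) = log 5 + 3·log r + 5r^2, dominated by the last term, so log log M(r) ~ 2·log r. The polynomial factor -5z^3 contributes only a log r term and does not affect the order. ρ = 2.
Therefore ρ = 2.

Order ρ = 2.


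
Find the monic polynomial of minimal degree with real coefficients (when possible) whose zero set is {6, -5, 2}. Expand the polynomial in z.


The polynomial is p(z) = ∏_{α ∈ S} (z − α), where S = {6, -5, 2}.
Expanding the product yields: p(z) = z^3 -3·z^2 -28·z + 60.
The resulting polynomial has degree 3 and real coefficients as required.

p(z) = z^3 -3·z^2 -28·z + 60.


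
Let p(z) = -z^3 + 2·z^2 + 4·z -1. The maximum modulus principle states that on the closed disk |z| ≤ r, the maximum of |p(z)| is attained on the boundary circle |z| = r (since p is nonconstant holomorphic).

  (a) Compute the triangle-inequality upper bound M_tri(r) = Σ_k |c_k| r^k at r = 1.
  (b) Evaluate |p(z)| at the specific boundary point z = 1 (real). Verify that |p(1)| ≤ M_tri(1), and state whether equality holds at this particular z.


Coefficients: c_0 = -1, c_1 = 4, c_2 = 2, c_3 = -1. Radius r = 1.
Part (a). Triangle bound: M_tri(r) = Σ_k |c_k| r^k
  = |-1|·1^0 + |4|·1^1 + |2|·1^2 + |-1|·1^3
  = 1 + 4 + 2 + 1 = 8.
This bounds M(r) := max_{|z|=r} |p(z)| from above; equality holds iff all terms c_k z^k can be made to align in phase at a single z on |z|=r.
Part (b). At z = 1 (real, on the circle |z| = r):
  p(1) = (-1)·1^0 + (4)·1^1 + (2)·1^2 + (-1)·1^3 = 4.
  |p(1)| = 4.
Check: |p(1)| = 4 ≤ 8 = M_tri(1). ✓ Equality does not hold at z = 1 (the coefficients have mixed signs, so the terms do not all align in phase there).

M_tri(1) = 8; |p(1)| = 4; equality at z=1: no.


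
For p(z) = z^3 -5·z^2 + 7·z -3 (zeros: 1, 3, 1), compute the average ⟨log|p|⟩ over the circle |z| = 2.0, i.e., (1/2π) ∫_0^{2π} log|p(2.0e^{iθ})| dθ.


Zeros: 1, 1, 3; r = 2.0.
Inside |z| < r: 1, 1. Outside (|z| ≥ r): 3.
p(0) = -3, so log|p(0)| = log(3) = 1.0986.
Apply Jensen: I(r) = log|p(0)| + Σ_k log(r/|z_k|), summed over zeros inside |z| < r.
  log(r/|z_k|) for z_k = 1: log(2.0/1) = 0.6931
  log(r/|z_k|) for z_k = 1: log(2.0/1) = 0.6931
  Outside zeros (3) contribute nothing to the Jensen sum.
Sum over inside zeros: 1.3863.
I(r) = log|p(0)| + (inside sum) = 1.0986 + 1.3863 = 2.4849.
Note: since some zeros are outside |z| ≤ r, the simplified n·log(r) form does NOT apply — only the inside zeros contribute.

I(r) ≈ 2.4849.


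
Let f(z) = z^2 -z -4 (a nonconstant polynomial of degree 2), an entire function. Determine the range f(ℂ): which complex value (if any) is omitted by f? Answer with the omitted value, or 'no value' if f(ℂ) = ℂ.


Little Picard bounds the complement of f(ℂ) to at most one point.
For every w ∈ ℂ, the equation p(z) − w = 0 is a nonconstant polynomial in z and hence has at least one root by the fundamental theorem of algebra. So p is surjective onto ℂ, omitting no value.

Omitted value: no value.


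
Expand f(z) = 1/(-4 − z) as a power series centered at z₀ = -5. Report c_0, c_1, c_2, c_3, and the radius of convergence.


Let w = z − z₀, so z = z₀ + w.
Then -4 − z = -4 − (z₀ + w) = (-4 − z₀) − w = 1 − w.
f(z) = 1/(1 − w) = (1/(1)) · 1/(1 − w/(1)) = Σ_{n≥0} w^n / (1)^(n+1).
So c_n = 1/(1)^(n+1):
  c_0 = 1/(1)^1 = 1.
  c_1 = 1/(1)^2 = 1.
  c_2 = 1/(1)^3 = 1.
  c_3 = 1/(1)^4 = 1.
The series is valid for |w/d| < 1, i.e. |z − z₀| < |d|.
Radius of convergence: R = |-4 − z₀| = |1| = 1 (distance from z₀ to the singularity z = -4).

c_0 = 1, c_1 = 1, c_2 = 1, c_3 = 1; R = 1.


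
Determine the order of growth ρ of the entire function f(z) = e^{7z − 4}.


|e^{7z − 4}| = e^{Re(7·z) + -4} ≤ e^{7|z|^1 + -4} = e^{7r^1 + -4} on |z| = r, so ρ ≤ 1. Choosing z on |z|=r so that 7·z is real positive (always possible by picking arg z appropriately) gives |f(z)| = e^{7r^1 + -4}, matching the bound. The additive constant -4 does not affect log log M(r) ~ 1·log r. Hence ρ = 1.
Therefore ρ = 1.

Order ρ = 1.


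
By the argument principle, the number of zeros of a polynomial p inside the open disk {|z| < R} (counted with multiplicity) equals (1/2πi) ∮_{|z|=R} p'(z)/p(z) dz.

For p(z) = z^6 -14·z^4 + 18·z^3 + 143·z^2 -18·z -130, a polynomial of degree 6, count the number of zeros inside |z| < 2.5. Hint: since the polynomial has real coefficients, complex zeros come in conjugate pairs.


The zeros of p are: (3 + 2i), (3 - 2i), (-3 + 1i), (-3 - 1i), 1, -1.
Their magnitudes are: 3.606, 3.606, 3.162, 3.162, 1, 1.
Zeros with |z| < R = 2.5: 1, -1.
Count = 2.
By the argument principle, (1/2πi) ∮_{|z|=R} p'(z)/p(z) dz equals exactly this count.

Number of zeros inside |z| < 2.5: 2.


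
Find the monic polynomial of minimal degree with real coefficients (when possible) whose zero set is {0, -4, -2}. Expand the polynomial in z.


The polynomial is p(z) = ∏_{α ∈ S} (z − α), where S = {0, -4, -2}.
Expanding the product yields: p(z) = z^3 + 6·z^2 + 8·z.
The resulting polynomial has degree 3 and real coefficients as required.

p(z) = z^3 + 6·z^2 + 8·z.


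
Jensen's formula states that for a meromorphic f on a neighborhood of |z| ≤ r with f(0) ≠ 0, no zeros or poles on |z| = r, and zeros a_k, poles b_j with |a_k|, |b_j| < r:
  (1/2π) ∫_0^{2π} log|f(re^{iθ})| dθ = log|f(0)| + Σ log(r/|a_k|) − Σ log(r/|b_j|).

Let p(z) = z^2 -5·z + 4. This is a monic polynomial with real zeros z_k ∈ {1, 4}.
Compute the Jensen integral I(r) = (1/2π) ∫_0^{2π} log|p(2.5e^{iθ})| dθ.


Zeros: 1, 4; r = 2.5.
Inside |z| < r: 1. Outside (|z| ≥ r): 4.
p(0) = 4, so log|p(0)| = log(4) = 1.3863.
Apply Jensen: I(r) = log|p(0)| + Σ_k log(r/|z_k|), summed over zeros inside |z| < r.
  log(r/|z_k|) for z_k = 1: log(2.5/1) = 0.9163
  Outside zeros (4) contribute nothing to the Jensen sum.
Sum over inside zeros: 0.9163.
I(r) = log|p(0)| + (inside sum) = 1.3863 + 0.9163 = 2.3026.
Note: since some zeros are outside |z| ≤ r, the simplified n·log(r) form does NOT apply — only the inside zeros contribute.

I(r) ≈ 2.3026.


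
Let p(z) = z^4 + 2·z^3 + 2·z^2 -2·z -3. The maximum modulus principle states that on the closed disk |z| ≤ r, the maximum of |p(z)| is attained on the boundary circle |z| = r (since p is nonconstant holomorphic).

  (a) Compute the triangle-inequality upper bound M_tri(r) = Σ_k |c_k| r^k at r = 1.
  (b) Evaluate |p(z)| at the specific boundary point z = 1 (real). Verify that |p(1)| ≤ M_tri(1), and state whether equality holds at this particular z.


Coefficients: c_0 = -3, c_1 = -2, c_2 = 2, c_3 = 2, c_4 = 1. Radius r = 1.
Part (a). Triangle bound: M_tri(r) = Σ_k |c_k| r^k
  = |-3|·1^0 + |-2|·1^1 + |2|·1^2 + |2|·1^3 + |1|·1^4
  = 3 + 2 + 2 + 2 + 1 = 10.
This bounds M(r) := max_{|z|=r} |p(z)| from above; equality holds iff all terms c_k z^k can be made to align in phase at a single z on |z|=r.
Part (b). At z = 1 (real, on the circle |z| = r):
  p(1) = (-3)·1^0 + (-2)·1^1 + (2)·1^2 + (2)·1^3 + (1)·1^4 = 0.
  |p(1)| = 0.
Check: |p(1)| = 0 ≤ 10 = M_tri(1). ✓ Equality does not hold at z = 1 (the coefficients have mixed signs, so the terms do not all align in phase there).

M_tri(1) = 10; |p(1)| = 0; equality at z=1: no.


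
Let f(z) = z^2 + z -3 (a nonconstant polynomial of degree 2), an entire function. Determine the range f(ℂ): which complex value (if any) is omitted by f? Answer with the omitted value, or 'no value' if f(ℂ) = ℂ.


Little Picard bounds the complement of f(ℂ) to at most one point.
For every w ∈ ℂ, the equation p(z) − w = 0 is a nonconstant polynomial in z and hence has at least one root by the fundamental theorem of algebra. So p is surjective onto ℂ, omitting no value.

Omitted value: no value.


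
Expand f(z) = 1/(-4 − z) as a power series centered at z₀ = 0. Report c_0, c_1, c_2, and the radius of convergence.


Let w = z − z₀, so z = z₀ + w.
Then -4 − z = -4 − (z₀ + w) = (-4 − z₀) − w = -4 − w.
f(z) = 1/(-4 − w) = (1/(-4)) · 1/(1 − w/(-4)) = Σ_{n≥0} w^n / (-4)^(n+1).
So c_n = 1/(-4)^(n+1):
  c_0 = 1/(-4)^1 = -1/4.
  c_1 = 1/(-4)^2 = 1/16.
  c_2 = 1/(-4)^3 = -1/64.
The series is valid for |w/d| < 1, i.e. |z − z₀| < |d|.
Radius of convergence: R = |-4 − z₀| = |-4| = 4 (distance from z₀ to the singularity z = -4).

c_0 = -1/4, c_1 = 1/16, c_2 = -1/64; R = 4.


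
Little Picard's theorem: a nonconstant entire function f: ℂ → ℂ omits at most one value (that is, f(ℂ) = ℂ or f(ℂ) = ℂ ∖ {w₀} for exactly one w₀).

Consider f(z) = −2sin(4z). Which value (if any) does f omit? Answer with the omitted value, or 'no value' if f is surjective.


Little Picard bounds the complement of f(ℂ) to at most one point.
sin is entire and surjective onto ℂ: for every w ∈ ℂ, sin(ζ) = w has a solution ζ ∈ ℂ (e.g., via the complex inverse arcsin). With ζ = 4z this gives z = ζ/(4). Then -2·sin(4z) takes every value in -2·ℂ = ℂ, and adding 0 is a bijection of ℂ. So f is surjective and omits no value. (Note: only on the real line is sin bounded by [−1, 1].)

Omitted value: no value.


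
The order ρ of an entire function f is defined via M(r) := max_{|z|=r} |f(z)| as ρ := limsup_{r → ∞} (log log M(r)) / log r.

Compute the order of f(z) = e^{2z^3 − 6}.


|e^{2z^3 − 6}| = e^{Re(2·z^3) + -6} ≤ e^{2|z|^3 + -6} = e^{2r^3 + -6} on |z| = r, so ρ ≤ 3. Choosing z on |z|=r so that 2·z^3 is real positive (always possible by picking arg z appropriately) gives |f(z)| = e^{2r^3 + -6}, matching the bound. The additive constant -6 does not affect log log M(r) ~ 3·log r. Hence ρ = 3.
Therefore ρ = 3.

Order ρ = 3.


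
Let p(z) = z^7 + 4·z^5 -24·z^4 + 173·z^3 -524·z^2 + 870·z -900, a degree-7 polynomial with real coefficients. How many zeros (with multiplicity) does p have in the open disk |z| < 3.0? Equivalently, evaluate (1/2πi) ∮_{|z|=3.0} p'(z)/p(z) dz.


The zeros of p are: (1 + 2i), (1 - 2i), 2, (1 + 2i), (1 - 2i), (-3 + 3i), (-3 - 3i).
Their magnitudes are: 2.236, 2.236, 2, 2.236, 2.236, 4.243, 4.243.
Zeros with |z| < R = 3.0: (1 + 2i), (1 - 2i), 2, (1 + 2i), (1 - 2i).
Count = 5.
By the argument principle, (1/2πi) ∮_{|z|=R} p'(z)/p(z) dz equals exactly this count.

Number of zeros inside |z| < 3.0: 5.


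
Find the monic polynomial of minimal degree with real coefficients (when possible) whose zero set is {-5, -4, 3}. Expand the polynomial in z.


The polynomial is p(z) = ∏_{α ∈ S} (z − α), where S = {-5, -4, 3}.
Expanding the product yields: p(z) = z^3 + 6·z^2 -7·z -60.
The resulting polynomial has degree 3 and real coefficients as required.

p(z) = z^3 + 6·z^2 -7·z -60.


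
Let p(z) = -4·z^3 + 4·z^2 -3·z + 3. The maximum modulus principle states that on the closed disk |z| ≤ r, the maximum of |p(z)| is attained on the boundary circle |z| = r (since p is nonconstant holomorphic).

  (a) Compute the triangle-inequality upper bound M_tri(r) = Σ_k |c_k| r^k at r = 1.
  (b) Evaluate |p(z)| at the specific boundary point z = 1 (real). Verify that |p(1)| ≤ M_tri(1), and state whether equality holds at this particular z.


Coefficients: c_0 = 3, c_1 = -3, c_2 = 4, c_3 = -4. Radius r = 1.
Part (a). Triangle bound: M_tri(r) = Σ_k |c_k| r^k
  = |3|·1^0 + |-3|·1^1 + |4|·1^2 + |-4|·1^3
  = 3 + 3 + 4 + 4 = 14.
This bounds M(r) := max_{|z|=r} |p(z)| from above; equality holds iff all terms c_k z^k can be made to align in phase at a single z on |z|=r.
Part (b). At z = 1 (real, on the circle |z| = r):
  p(1) = (3)·1^0 + (-3)·1^1 + (4)·1^2 + (-4)·1^3 = 0.
  |p(1)| = 0.
Check: |p(1)| = 0 ≤ 14 = M_tri(1). ✓ Equality does not hold at z = 1 (the coefficients have mixed signs, so the terms do not all align in phase there).

M_tri(1) = 14; |p(1)| = 0; equality at z=1: no.


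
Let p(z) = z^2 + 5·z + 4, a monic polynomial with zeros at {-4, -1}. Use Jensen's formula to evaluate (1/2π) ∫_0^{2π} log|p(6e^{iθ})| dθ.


Zeros: -4, -1; r = 6.
Inside |z| < r: -4, -1. Outside (|z| ≥ r): ∅.
p(0) = 4, so log|p(0)| = log(4) = 1.3863.
Apply Jensen: I(r) = log|p(0)| + Σ_k log(r/|z_k|), summed over zeros inside |z| < r.
  log(r/|z_k|) for z_k = -4: log(6/4) = 0.4055
  log(r/|z_k|) for z_k = -1: log(6/1) = 1.7918
Sum over inside zeros: 2.1972.
I(r) = log|p(0)| + (inside sum) = 1.3863 + 2.1972 = 3.5835.
Closed form (all zeros inside, monic): I(r) = n·log(r) = 2·log(6) = 3.5835. ✓

I(r) ≈ 3.5835.


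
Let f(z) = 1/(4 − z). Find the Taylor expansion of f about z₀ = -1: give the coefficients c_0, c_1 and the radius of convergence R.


Let w = z − z₀, so z = z₀ + w.
Then 4 − z = 4 − (z₀ + w) = (4 − z₀) − w = 5 − w.
f(z) = 1/(5 − w) = (1/(5)) · 1/(1 − w/(5)) = Σ_{n≥0} w^n / (5)^(n+1).
So c_n = 1/(5)^(n+1):
  c_0 = 1/(5)^1 = 1/5.
  c_1 = 1/(5)^2 = 1/25.
The series is valid for |w/d| < 1, i.e. |z − z₀| < |d|.
Radius of convergence: R = |4 − z₀| = |5| = 5 (distance from z₀ to the singularity z = 4).

c_0 = 1/5, c_1 = 1/25; R = 5.


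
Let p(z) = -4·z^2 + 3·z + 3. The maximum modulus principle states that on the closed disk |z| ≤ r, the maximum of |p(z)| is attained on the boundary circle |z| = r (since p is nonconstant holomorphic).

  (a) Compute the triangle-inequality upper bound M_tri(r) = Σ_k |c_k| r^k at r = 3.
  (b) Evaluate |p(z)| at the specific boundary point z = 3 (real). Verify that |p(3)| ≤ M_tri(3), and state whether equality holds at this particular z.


Coefficients: c_0 = 3, c_1 = 3, c_2 = -4. Radius r = 3.
Part (a). Triangle bound: M_tri(r) = Σ_k |c_k| r^k
  = |3|·3^0 + |3|·3^1 + |-4|·3^2
  = 3 + 9 + 36 = 48.
This bounds M(r) := max_{|z|=r} |p(z)| from above; equality holds iff all terms c_k z^k can be made to align in phase at a single z on |z|=r.
Part (b). At z = 3 (real, on the circle |z| = r):
  p(3) = (3)·3^0 + (3)·3^1 + (-4)·3^2 = -24.
  |p(3)| = 24.
Check: |p(3)| = 24 ≤ 48 = M_tri(3). ✓ Equality does not hold at z = 3 (the coefficients have mixed signs, so the terms do not all align in phase there).

M_tri(3) = 48; |p(3)| = 24; equality at z=3: no.


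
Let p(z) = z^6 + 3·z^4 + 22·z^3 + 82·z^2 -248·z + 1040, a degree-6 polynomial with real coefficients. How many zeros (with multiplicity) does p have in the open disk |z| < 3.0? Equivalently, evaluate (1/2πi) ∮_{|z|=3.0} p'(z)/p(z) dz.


The zeros of p are: (1 + 3i), (1 - 3i), (2 + 2i), (2 - 2i), (-3 + 2i), (-3 - 2i).
Their magnitudes are: 3.162, 3.162, 2.828, 2.828, 3.606, 3.606.
Zeros with |z| < R = 3.0: (2 + 2i), (2 - 2i).
Count = 2.
By the argument principle, (1/2πi) ∮_{|z|=R} p'(z)/p(z) dz equals exactly this count.

Number of zeros inside |z| < 3.0: 2.


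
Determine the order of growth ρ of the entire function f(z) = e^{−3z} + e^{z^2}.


Each summand is entire of order 1 and 2 respectively (as in the single-exponential case). The order of a sum is at most the max of the orders, so ρ ≤ 2. For the lower bound: on |z|=r choose arg z so that 1z^2 is real positive; then |e^{1z^2}| = e^{1r^2} while |e^{-3z}| ≤ e^{3r^1} = o(e^{1r^2}). So |f| ≥ e^{1r^2}(1 − o(1)) and ρ ≥ 2. Hence ρ = max(1, 2) = 2.
Therefore ρ = 2.

Order ρ = 2.


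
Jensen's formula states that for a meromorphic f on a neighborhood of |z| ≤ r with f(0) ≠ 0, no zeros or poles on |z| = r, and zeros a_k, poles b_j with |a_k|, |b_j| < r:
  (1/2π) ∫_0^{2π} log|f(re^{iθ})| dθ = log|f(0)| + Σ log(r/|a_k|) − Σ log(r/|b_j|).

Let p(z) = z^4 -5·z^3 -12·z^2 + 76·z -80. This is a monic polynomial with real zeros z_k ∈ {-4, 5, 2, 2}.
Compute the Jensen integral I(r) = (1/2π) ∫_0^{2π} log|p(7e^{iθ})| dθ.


Zeros: -4, 2, 2, 5; r = 7.
Inside |z| < r: -4, 2, 2, 5. Outside (|z| ≥ r): ∅.
p(0) = -80, so log|p(0)| = log(80) = 4.3820.
Apply Jensen: I(r) = log|p(0)| + Σ_k log(r/|z_k|), summed over zeros inside |z| < r.
  log(r/|z_k|) for z_k = -4: log(7/4) = 0.5596
  log(r/|z_k|) for z_k = 5: log(7/5) = 0.3365
  log(r/|z_k|) for z_k = 2: log(7/2) = 1.2528
  log(r/|z_k|) for z_k = 2: log(7/2) = 1.2528
Sum over inside zeros: 3.4016.
I(r) = log|p(0)| + (inside sum) = 4.3820 + 3.4016 = 7.7836.
Closed form (all zeros inside, monic): I(r) = n·log(r) = 4·log(7) = 7.7836. ✓

I(r) ≈ 7.7836.


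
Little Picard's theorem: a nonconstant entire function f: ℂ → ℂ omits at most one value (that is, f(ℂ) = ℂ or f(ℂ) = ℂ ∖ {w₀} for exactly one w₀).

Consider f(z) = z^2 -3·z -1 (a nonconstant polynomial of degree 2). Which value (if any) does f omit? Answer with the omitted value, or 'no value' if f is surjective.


Little Picard bounds the complement of f(ℂ) to at most one point.
For every w ∈ ℂ, the equation p(z) − w = 0 is a nonconstant polynomial in z and hence has at least one root by the fundamental theorem of algebra. So p is surjective onto ℂ, omitting no value.

Omitted value: no value.


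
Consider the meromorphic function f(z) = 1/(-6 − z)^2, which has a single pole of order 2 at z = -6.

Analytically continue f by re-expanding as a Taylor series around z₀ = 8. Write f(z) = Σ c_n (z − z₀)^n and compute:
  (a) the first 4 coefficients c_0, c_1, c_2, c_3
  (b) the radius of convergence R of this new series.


Let w = z − z₀, so z = z₀ + w.
Then -6 − z = -6 − (z₀ + w) = (-6 − z₀) − w = -14 − w.
f(z) = 1/(-14 − w)^2 = (1/(-14)^2) · (1 − w/(-14))^{−2}.
By the binomial series (1−u)^{−2} = Σ_{n≥0} C(n+1, 1) u^n for |u|<1, with u = w/(-14):
  c_n = C(n+1, 1) / (-14)^(n+2).
  c_0 = 1/(-14)^2 = 1/196.
  c_1 = 2/(-14)^3 = -1/1372.
  c_2 = 3/(-14)^4 = 3/38416.
  c_3 = 4/(-14)^5 = -1/134456.
The series is valid for |w/d| < 1, i.e. |z − z₀| < |d|.
Radius of convergence: R = |-6 − z₀| = |-14| = 14 (distance from z₀ to the singularity z = -6).

c_0 = 1/196, c_1 = -1/1372, c_2 = 3/38416, c_3 = -1/134456; R = 14.
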